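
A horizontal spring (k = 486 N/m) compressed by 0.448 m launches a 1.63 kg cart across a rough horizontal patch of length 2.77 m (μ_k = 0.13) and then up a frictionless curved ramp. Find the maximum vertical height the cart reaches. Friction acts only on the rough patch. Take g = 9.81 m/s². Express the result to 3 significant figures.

h = 2.69 m

Spring energy: E₀ = ½kx² = ½(486)(0.448)² = 48.771 J
Friction: W_f = μ_k mg d = (0.13)(1.63)(9.81)(2.77) = 5.758 J
Energy at base of ramp: E = 48.771 − 5.758 = 43.013 J
At max height all remaining energy is PE: mgh = E ⇒ h = E/(mg) = 43.013/(1.63 × 9.81) = 2.690 m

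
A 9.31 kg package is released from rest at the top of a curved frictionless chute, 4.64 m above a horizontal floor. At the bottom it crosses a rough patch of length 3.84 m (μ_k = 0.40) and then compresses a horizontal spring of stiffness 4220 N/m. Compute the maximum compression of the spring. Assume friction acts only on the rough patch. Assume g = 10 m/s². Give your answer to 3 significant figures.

x = 0.370 m

Initial energy: E₁ = mgh = (9.31)(10)(4.64) = 431.98 J
Friction removes W_f = μ_k mg d = (0.40)(9.31)(10)(3.84) = 143.0 J
Energy reaching the spring: E = 431.98 − 143.0 = 288.98 J
At max compression ½kx² = E ⇒ x = √(2E/k) = √(2 × 288.98/4220) = 0.3701 m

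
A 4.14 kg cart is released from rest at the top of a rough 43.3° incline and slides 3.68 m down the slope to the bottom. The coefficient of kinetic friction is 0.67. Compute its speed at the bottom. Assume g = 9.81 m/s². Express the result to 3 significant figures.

v = 3.78 m/s

Energy: mgh = ½mv² + W_f, with h = L sinθ and W_f = μ_k (mg cosθ) L
mgh = mgL sinθ = (4.14)(9.81)(3.68)sin43.3° = 102.50 J
W_f = μ_k mg cosθ · L = (0.67)(4.14)(9.81)cos43.3°·3.68 = 72.88 J
½mv² = 102.50 − 72.88 = 29.624 J
v = √(2 × 29.624/4.14) = 3.783 m/s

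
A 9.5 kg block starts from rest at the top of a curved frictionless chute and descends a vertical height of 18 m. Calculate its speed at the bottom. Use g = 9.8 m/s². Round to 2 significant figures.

v = 19 m/s

Energy conservation between the two points: mgh = ½mv²
v = √(2gh) = √(2 × 9.8 × 18) = √352.80 = 18.78 m/s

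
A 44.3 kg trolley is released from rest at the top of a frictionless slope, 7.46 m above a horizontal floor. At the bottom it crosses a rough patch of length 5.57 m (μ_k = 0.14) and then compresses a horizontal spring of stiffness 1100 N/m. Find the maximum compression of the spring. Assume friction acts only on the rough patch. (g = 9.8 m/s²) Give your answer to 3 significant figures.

Initial energy: E₁ = mgh = (44.3)(9.8)(7.46) = 3238.7 J
Friction removes W_f = μ_k mg d = (0.14)(44.3)(9.8)(5.57) = 338.5 J
Energy reaching the spring: E = 3238.7 − 338.5 = 2900.1 J
At max compression ½kx² = E ⇒ x = √(2E/k) = √(2 × 2900.1/1100) = 2.296 m

x = 2.30 m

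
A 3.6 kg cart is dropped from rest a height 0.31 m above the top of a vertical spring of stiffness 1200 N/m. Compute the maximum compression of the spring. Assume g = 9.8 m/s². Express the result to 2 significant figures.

x = 0.17 m

Measuring PE from the top of the relaxed spring, at max compression the cart has dropped H + x with zero KE, so:
mg(H + x) = ½kx²
½(1200)x² − (3.6)(9.8)x − (3.6)(9.8)(0.31) = 0
600.0x² − 35.28x − 10.94 = 0
x = [35.28 + √(1245 + 26248)]/(2 × 600.0) = 0.1676 m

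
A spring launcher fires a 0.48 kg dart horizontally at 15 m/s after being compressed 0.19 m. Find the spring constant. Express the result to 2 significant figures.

k = 3000 N/m

Spring PE at full compression equals KE at release: ½kx² = ½mv²
k = mv²/x² = (0.48)(15)²/(0.19)² = 2992 N/m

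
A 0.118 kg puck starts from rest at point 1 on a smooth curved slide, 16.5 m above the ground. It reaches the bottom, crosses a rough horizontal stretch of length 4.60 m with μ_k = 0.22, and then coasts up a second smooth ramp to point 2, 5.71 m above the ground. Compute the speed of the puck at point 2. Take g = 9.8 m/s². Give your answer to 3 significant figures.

Energy at 1: mgh₁ = (0.118)(9.8)(16.5) = 19.081 J
Friction loss: W_f = μ_k mg d = 1.170 J
At 2: ½mv² + mgh₂ = mgh₁ − W_f
½mv² = 19.081 − 1.170 − 6.6030 = 11.307 J
v = √(2 × 11.307/0.118) = 13.84 m/s

v = 13.8 m/s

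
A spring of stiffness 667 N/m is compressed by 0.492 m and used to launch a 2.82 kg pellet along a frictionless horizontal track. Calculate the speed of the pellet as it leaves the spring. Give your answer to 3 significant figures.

Spring PE converts entirely to kinetic energy: ½kx² = ½mv²
v = x√(k/m) = 0.492 × √(667/2.82) = 7.567 m/s

v = 7.57 m/s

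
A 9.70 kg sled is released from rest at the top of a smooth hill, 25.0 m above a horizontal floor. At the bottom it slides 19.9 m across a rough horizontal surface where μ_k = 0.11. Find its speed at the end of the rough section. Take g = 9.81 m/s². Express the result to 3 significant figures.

Applying the work–energy principle:
mgh = ½mv² + μ_k m g d
W_f = μ_k mg d = (0.11)(9.70)(9.81)(19.9) = 208.3 J
½mv² = mgh − W_f = 2378.9 − 208.3 = 2170.6 J
v = √(2 × 2170.6/9.70) = 21.16 m/s

v = 21.2 m/s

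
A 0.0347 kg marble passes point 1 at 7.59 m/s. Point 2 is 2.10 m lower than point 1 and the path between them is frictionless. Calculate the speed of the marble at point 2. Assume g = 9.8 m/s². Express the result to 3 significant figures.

Mechanical energy is conserved (no friction): ½mv₀² + mgh = ½mv²
v² = v₀² + 2gh = (7.59)² + 2(9.8)(2.10) = 98.768
v = √98.768 = 9.938 m/s

v = 9.94 m/s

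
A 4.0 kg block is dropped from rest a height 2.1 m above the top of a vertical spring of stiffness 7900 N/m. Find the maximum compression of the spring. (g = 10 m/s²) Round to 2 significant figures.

Measuring PE from the top of the relaxed spring, at max compression the block has dropped H + x with zero KE, so:
mg(H + x) = ½kx²
½(7900)x² − (4.0)(10)x − (4.0)(10)(2.1) = 0
3950x² − 40.00x − 84.00 = 0
x = [40.00 + √(1600 + 1.3272e+06)]/(2 × 3950) = 0.1510 m

x = 0.15 m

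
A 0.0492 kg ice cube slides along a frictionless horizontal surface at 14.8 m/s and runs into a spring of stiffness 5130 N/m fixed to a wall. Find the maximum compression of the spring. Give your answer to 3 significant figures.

Conservation of energy between contact and max compression: ½mv² = ½kx²
x = v√(m/k) = 14.8 × √(0.0492/5130) = 0.04583 m

x = 0.0458 m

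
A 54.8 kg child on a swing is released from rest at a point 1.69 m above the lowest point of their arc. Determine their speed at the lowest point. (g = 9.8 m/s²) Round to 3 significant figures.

Mechanical energy is conserved (no friction): mgh = ½mv²
The mass cancels from both sides.
v = √(2gh) = √(2 × 9.8 × 1.69) = √33.124 = 5.755 m/s

v = 5.76 m/s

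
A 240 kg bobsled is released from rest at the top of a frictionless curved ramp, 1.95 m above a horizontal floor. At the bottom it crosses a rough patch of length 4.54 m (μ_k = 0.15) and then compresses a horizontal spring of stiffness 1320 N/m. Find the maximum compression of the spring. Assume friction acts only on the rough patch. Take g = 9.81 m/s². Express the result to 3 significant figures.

Initial energy: E₁ = mgh = (240)(9.81)(1.95) = 4591.1 J
Friction removes W_f = μ_k mg d = (0.15)(240)(9.81)(4.54) = 1603 J
Energy reaching the spring: E = 4591.1 − 1603 = 2987.7 J
At max compression ½kx² = E ⇒ x = √(2E/k) = √(2 × 2987.7/1320) = 2.128 m

x = 2.13 m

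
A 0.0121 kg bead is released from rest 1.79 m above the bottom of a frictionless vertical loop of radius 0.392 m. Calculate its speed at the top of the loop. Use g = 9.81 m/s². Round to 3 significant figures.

Energy conservation: mgh = ½mv_top² + mg(2r)
v_top² = 2g(h − 2r) = 2(9.81)(1.79 − 0.7840) = 19.74
v_top = 4.443 m/s

v = 4.44 m/s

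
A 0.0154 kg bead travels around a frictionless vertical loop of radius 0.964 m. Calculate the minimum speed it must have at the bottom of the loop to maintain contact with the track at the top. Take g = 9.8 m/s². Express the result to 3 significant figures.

v = 6.87 m/s

At the top: mg = mv_top²/r ⇒ v_top² = gr = 9.447 m²/s²
Energy from bottom to top (height 2r): ½mv_bot² = ½mv_top² + mg(2r)
v_bot² = gr + 4gr = 5gr = 47.24
v_bot = √(5gr) = 6.873 m/s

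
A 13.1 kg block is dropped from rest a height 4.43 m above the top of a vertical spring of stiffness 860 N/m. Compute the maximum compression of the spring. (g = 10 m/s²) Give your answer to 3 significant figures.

x = 1.32 m

Let x be the compression. The total drop is H + x, and the block is instantaneously at rest at max compression, so energy conservation gives:
mg(H + x) = ½kx²
½(860)x² − (13.1)(10)x − (13.1)(10)(4.43) = 0
430.0x² − 131.0x − 580.3 = 0
x = [131.0 + √(17161 + 998168)]/(2 × 430.0) = 1.324 m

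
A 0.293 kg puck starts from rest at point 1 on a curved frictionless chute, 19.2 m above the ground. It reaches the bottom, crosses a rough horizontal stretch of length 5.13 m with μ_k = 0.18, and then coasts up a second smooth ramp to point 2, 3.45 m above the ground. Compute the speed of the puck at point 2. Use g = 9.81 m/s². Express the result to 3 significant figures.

v = 17.1 m/s

Energy at 1: mgh₁ = (0.293)(9.81)(19.2) = 55.187 J
Friction loss: W_f = μ_k mg d = 2.654 J
At 2: ½mv² + mgh₂ = mgh₁ − W_f
½mv² = 55.187 − 2.654 − 9.9164 = 42.617 J
v = √(2 × 42.617/0.293) = 17.06 m/s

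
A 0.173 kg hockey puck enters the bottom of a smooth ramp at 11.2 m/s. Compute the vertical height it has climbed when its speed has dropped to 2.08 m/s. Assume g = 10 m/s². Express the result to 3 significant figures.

h = 6.06 m

Conservation of energy: ½mv₁² = ½mv₂² + mgh
h = (v₁² − v₂²)/(2g) = (11.2² − 2.08²)/(2 × 10) = 6.056 m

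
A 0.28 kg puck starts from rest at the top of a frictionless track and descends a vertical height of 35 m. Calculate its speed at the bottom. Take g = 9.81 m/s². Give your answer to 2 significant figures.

Mechanical energy is conserved (no friction): mgh = ½mv²
v = √(2gh) = √(2 × 9.81 × 35) = √686.70 = 26.20 m/s

v = 26 m/s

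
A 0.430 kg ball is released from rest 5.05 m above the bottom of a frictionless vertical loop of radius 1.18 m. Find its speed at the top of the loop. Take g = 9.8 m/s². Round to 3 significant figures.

v = 7.26 m/s

Energy conservation: mgh = ½mv_top² + mg(2r)
v_top² = 2g(h − 2r) = 2(9.8)(5.05 − 2.360) = 52.72
v_top = 7.261 m/s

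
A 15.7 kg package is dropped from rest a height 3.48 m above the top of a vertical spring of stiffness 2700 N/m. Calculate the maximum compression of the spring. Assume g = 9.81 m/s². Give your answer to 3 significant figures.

x = 0.690 m

Measuring PE from the top of the relaxed spring, at max compression the package has dropped H + x with zero KE, so:
mg(H + x) = ½kx²
½(2700)x² − (15.7)(9.81)x − (15.7)(9.81)(3.48) = 0
1350x² − 154.0x − 536.0 = 0
x = [154.0 + √(23721 + 2.8943e+06)]/(2 × 1350) = 0.6897 m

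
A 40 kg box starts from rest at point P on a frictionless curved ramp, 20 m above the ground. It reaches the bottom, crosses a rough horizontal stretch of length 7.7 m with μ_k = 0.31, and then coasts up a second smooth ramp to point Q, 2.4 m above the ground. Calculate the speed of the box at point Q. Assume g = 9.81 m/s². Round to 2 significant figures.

Energy at P: mgh₁ = (40)(9.81)(20) = 7848.0 J
Friction loss: W_f = μ_k mg d = 936.7 J
At Q: ½mv² + mgh₂ = mgh₁ − W_f
½mv² = 7848.0 − 936.7 − 941.76 = 5969.6 J
v = √(2 × 5969.6/40) = 17.28 m/s

v = 17 m/s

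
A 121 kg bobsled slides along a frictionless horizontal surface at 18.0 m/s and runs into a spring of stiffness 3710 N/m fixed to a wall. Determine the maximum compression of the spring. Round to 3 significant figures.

All KE is stored as spring PE at maximum compression: ½mv² = ½kx²
x = v√(m/k) = 18.0 × √(121/3710) = 3.251 m

x = 3.25 m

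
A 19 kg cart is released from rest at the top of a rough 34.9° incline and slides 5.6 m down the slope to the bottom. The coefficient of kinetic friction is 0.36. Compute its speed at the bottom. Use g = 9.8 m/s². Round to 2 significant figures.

v = 5.5 m/s

Taking the bottom as reference, mgh = ½mv² + μ_k N L with h = L sinθ, N = mg cosθ:
mgh = mgL sinθ = (19)(9.8)(5.6)sin34.9° = 596.59 J
W_f = μ_k mg cosθ · L = (0.36)(19)(9.8)cos34.9°·5.6 = 307.9 J
½mv² = 596.59 − 307.9 = 288.72 J
v = √(2 × 288.72/19) = 5.513 m/s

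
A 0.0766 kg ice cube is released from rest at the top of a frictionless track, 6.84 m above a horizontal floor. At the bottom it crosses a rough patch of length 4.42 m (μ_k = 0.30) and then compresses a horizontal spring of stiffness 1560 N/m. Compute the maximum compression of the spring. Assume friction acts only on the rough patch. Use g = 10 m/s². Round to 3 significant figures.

x = 0.0736 m

Initial energy: E₁ = mgh = (0.0766)(10)(6.84) = 5.2394 J
Friction removes W_f = μ_k mg d = (0.30)(0.0766)(10)(4.42) = 1.016 J
Energy reaching the spring: E = 5.2394 − 1.016 = 4.2237 J
At max compression ½kx² = E ⇒ x = √(2E/k) = √(2 × 4.2237/1560) = 0.07359 m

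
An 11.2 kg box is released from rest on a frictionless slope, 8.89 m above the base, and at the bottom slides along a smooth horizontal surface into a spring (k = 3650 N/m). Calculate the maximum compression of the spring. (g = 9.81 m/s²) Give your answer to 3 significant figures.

Gravitational PE at the top equals spring PE at max compression: mgh = ½kx²
x = √(2mgh/k) = √(2 × 11.2 × 9.81 × 8.89 / 3650) = 0.7316 m

x = 0.732 m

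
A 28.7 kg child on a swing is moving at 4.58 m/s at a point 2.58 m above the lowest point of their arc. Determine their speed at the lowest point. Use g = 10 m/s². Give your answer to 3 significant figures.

v = 8.52 m/s

Mechanical energy is conserved (no friction): ½mv₀² + mgh = ½mv²
v² = v₀² + 2gh = (4.58)² + 2(10)(2.58) = 72.576
v = √72.576 = 8.519 m/s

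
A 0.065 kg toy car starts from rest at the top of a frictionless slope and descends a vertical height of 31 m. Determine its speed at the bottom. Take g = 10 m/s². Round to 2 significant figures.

Equating total energy at the two states: mgh = ½mv²
v = √(2gh) = √(2 × 10 × 31) = √620.00 = 24.90 m/s

v = 25 m/s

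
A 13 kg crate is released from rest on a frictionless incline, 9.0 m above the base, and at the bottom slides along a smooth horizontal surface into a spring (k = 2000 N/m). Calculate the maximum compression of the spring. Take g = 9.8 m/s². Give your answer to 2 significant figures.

x = 1.1 m

At max compression the crate is momentarily at rest: mgh = ½kx²
x = √(2mgh/k) = √(2 × 13 × 9.8 × 9.0 / 2000) = 1.071 m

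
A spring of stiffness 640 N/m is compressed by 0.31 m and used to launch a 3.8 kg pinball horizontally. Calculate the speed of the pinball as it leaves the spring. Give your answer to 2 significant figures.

Spring PE converts entirely to kinetic energy: ½kx² = ½mv²
v = x√(k/m) = 0.31 × √(640/3.8) = 4.023 m/s

v = 4.0 m/s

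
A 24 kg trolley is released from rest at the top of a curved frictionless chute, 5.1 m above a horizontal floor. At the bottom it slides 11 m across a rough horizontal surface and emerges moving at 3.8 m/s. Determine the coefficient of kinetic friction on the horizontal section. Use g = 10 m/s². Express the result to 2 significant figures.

Energy bookkeeping (friction removes W_f = μ_k N d):
mgh = ½mv² + μ_k m g d
mgh = 1224.0 J; ½mv² = 173.28 J
W_f = 1224.0 − 173.28 = 1051 J
μ_k = W_f/(mg·d) = 1051/(240.0 × 11) = 0.3980

μ_k = 0.40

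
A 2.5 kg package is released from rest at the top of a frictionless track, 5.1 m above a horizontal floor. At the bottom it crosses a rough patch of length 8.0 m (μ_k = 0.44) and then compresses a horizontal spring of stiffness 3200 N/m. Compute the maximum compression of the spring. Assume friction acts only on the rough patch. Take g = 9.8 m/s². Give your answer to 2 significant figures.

Initial energy: E₁ = mgh = (2.5)(9.8)(5.1) = 124.95 J
Friction removes W_f = μ_k mg d = (0.44)(2.5)(9.8)(8.0) = 86.24 J
Energy reaching the spring: E = 124.95 − 86.24 = 38.710 J
At max compression ½kx² = E ⇒ x = √(2E/k) = √(2 × 38.710/3200) = 0.1555 m

x = 0.16 m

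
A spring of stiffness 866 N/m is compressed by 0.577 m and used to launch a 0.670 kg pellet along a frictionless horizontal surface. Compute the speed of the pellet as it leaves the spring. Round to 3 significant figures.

Spring PE converts entirely to kinetic energy: ½kx² = ½mv²
v = x√(k/m) = 0.577 × √(866/0.670) = 20.74 m/s

v = 20.7 m/s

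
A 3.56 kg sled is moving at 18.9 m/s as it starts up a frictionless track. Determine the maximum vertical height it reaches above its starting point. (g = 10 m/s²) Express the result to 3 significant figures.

h = 17.9 m

Setting KE at the bottom equal to PE gained: ½mv² = mgh
h = v²/(2g) = 18.9²/(2 × 10) = 17.86 m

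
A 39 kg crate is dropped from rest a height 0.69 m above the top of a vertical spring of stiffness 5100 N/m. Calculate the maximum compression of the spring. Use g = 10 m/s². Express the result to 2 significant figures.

x = 0.41 m

Let x be the compression. The total drop is H + x, and the crate is instantaneously at rest at max compression, so energy conservation gives:
mg(H + x) = ½kx²
½(5100)x² − (39)(10)x − (39)(10)(0.69) = 0
2550x² − 390.0x − 269.1 = 0
x = [390.0 + √(152100 + 2.7448e+06)]/(2 × 2550) = 0.4102 m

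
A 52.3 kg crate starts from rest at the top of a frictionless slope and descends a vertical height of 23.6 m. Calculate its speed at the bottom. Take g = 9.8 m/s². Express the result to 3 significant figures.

Equating total energy at the two states: mgh = ½mv²
v = √(2gh) = √(2 × 9.8 × 23.6) = √462.56 = 21.51 m/s

v = 21.5 m/s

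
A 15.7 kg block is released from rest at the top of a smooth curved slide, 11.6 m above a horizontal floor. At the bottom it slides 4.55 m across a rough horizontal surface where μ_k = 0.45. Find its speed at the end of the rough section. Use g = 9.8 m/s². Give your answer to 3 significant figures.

v = 13.7 m/s

Applying the work–energy principle:
mgh = ½mv² + μ_k m g d
W_f = μ_k mg d = (0.45)(15.7)(9.8)(4.55) = 315.0 J
½mv² = mgh − W_f = 1784.8 − 315.0 = 1469.7 J
v = √(2 × 1469.7/15.7) = 13.68 m/s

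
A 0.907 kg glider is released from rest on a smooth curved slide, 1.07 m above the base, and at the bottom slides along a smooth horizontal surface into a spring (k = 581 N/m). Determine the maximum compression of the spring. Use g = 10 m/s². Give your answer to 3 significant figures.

x = 0.183 m

At max compression the glider is momentarily at rest: mgh = ½kx²
x = √(2mgh/k) = √(2 × 0.907 × 10 × 1.07 / 581) = 0.1828 m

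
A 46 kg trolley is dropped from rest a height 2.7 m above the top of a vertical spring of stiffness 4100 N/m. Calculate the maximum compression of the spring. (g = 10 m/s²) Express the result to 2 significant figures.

x = 0.90 m

Measuring PE from the top of the relaxed spring, at max compression the trolley has dropped H + x with zero KE, so:
mg(H + x) = ½kx²
½(4100)x² − (46)(10)x − (46)(10)(2.7) = 0
2050x² − 460.0x − 1242 = 0
x = [460.0 + √(211600 + 1.0184e+07)]/(2 × 2050) = 0.8986 m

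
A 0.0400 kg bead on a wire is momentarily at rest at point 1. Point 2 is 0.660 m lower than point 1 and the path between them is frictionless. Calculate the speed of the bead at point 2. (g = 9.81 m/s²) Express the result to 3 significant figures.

v = 3.60 m/s

Energy conservation between the two points: mgh = ½mv²
v = √(2gh) = √(2 × 9.81 × 0.660) = √12.949 = 3.598 m/s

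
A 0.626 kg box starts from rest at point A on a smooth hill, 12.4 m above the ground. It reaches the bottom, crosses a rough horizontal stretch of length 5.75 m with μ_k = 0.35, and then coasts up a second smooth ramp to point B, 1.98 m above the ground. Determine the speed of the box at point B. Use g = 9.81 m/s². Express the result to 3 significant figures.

Energy at A: mgh₁ = (0.626)(9.81)(12.4) = 76.149 J
Friction loss: W_f = μ_k mg d = 12.36 J
At B: ½mv² + mgh₂ = mgh₁ − W_f
½mv² = 76.149 − 12.36 − 12.159 = 51.631 J
v = √(2 × 51.631/0.626) = 12.84 m/s

v = 12.8 m/s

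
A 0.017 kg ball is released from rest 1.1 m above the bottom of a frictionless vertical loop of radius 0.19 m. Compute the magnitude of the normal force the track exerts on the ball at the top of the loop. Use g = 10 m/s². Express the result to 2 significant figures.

N = 1.1 N

Energy from release to top (height 2r): mgh = ½mv_top² + mg(2r)
v_top² = 2g(h − 2r) = 2(10)(1.1 − 0.3800) = 14.400 m²/s²
At the top, both N and weight point toward the centre: N + mg = mv_top²/r
N = m(v_top²/r − g) = 0.017(14.400/0.19 − 10) = 1.118 N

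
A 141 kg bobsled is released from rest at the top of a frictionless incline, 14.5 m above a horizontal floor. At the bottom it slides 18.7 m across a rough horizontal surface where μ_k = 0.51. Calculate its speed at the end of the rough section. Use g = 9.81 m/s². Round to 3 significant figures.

v = 9.87 m/s

Energy at the top = energy at the end + work done against friction:
mgh = ½mv² + μ_k m g d
W_f = μ_k mg d = (0.51)(141)(9.81)(18.7) = 13192 J
½mv² = mgh − W_f = 20057 − 13192 = 6864.9 J
v = √(2 × 6864.9/141) = 9.868 m/s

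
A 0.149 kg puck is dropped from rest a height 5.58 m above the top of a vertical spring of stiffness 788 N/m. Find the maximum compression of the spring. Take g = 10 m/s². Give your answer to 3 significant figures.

Let x be the compression. The total drop is H + x, and the puck is instantaneously at rest at max compression, so energy conservation gives:
mg(H + x) = ½kx²
½(788)x² − (0.149)(10)x − (0.149)(10)(5.58) = 0
394.0x² − 1.490x − 8.314 = 0
x = [1.490 + √(2.220 + 13103)]/(2 × 394.0) = 0.1472 m

x = 0.147 m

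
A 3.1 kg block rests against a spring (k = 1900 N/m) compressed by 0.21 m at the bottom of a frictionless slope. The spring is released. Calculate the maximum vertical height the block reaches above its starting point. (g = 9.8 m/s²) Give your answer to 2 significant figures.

h = 1.4 m

All spring PE becomes gravitational PE at the highest point: ½kx² = mgh
h = kx²/(2mg) = (1900)(0.21)²/(2 × 3.1 × 9.8) = 1.379 m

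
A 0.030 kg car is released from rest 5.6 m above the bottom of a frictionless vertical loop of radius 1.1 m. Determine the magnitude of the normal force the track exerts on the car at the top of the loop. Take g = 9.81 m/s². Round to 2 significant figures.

Energy from release to top (height 2r): mgh = ½mv_top² + mg(2r)
v_top² = 2g(h − 2r) = 2(9.81)(5.6 − 2.200) = 66.708 m²/s²
At the top, both N and weight point toward the centre: N + mg = mv_top²/r
N = m(v_top²/r − g) = 0.030(66.708/1.1 − 9.81) = 1.525 N

N = 1.5 N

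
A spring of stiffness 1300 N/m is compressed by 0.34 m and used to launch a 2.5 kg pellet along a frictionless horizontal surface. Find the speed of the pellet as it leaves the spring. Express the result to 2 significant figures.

The pellet leaves the spring when the spring is at natural length, so ½kx² = ½mv²
v = x√(k/m) = 0.34 × √(1300/2.5) = 7.753 m/s

v = 7.8 m/s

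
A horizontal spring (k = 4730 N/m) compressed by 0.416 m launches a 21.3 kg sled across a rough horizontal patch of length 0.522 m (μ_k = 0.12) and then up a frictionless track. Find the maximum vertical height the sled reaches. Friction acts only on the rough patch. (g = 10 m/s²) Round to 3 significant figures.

Spring energy: E₀ = ½kx² = ½(4730)(0.416)² = 409.28 J
Friction: W_f = μ_k mg d = (0.12)(21.3)(10)(0.522) = 13.34 J
Energy at base of ramp: E = 409.28 − 13.34 = 395.94 J
At max height all remaining energy is PE: mgh = E ⇒ h = E/(mg) = 395.94/(21.3 × 10) = 1.859 m

h = 1.86 m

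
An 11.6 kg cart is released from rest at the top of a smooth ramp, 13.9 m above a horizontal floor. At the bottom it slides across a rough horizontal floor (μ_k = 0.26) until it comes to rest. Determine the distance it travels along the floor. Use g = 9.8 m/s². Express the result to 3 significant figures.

d = 53.5 m

Energy at the top = energy at the end + work done against friction:
At rest all PE has been dissipated by friction: mgh = μ_k m g d
d = h/μ_k = 13.9/0.26 = 53.46 m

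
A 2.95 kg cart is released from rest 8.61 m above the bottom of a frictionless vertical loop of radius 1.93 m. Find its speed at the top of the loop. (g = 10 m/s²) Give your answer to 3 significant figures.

Energy conservation: mgh = ½mv_top² + mg(2r)
v_top² = 2g(h − 2r) = 2(10)(8.61 − 3.860) = 95.00
v_top = 9.747 m/s

v = 9.75 m/s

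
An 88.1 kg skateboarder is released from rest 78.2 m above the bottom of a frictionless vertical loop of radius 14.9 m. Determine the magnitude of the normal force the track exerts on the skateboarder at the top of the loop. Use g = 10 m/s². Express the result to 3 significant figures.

N = 4840 N

Energy from release to top (height 2r): mgh = ½mv_top² + mg(2r)
v_top² = 2g(h − 2r) = 2(10)(78.2 − 29.80) = 968.00 m²/s²
At the top, both N and weight point toward the centre: N + mg = mv_top²/r
N = m(v_top²/r − g) = 88.1(968.00/14.9 − 10) = 4843 N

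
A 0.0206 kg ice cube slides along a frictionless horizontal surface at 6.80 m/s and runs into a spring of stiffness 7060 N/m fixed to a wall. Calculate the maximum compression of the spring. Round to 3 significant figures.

At max compression the cube is momentarily at rest: ½mv² = ½kx²
x = v√(m/k) = 6.80 × √(0.0206/7060) = 0.01162 m

x = 0.0116 m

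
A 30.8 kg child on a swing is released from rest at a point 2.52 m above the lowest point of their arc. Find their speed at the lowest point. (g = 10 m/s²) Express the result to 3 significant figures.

Equating total energy at the two states: mgh = ½mv²
v = √(2gh) = √(2 × 10 × 2.52) = √50.400 = 7.099 m/s

v = 7.10 m/s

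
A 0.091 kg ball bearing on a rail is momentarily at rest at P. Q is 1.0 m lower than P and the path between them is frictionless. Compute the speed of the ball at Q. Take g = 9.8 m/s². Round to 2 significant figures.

Equating total energy at the two states: mgh = ½mv²
The mass cancels from both sides.
v = √(2gh) = √(2 × 9.8 × 1.0) = √19.600 = 4.427 m/s

v = 4.4 m/s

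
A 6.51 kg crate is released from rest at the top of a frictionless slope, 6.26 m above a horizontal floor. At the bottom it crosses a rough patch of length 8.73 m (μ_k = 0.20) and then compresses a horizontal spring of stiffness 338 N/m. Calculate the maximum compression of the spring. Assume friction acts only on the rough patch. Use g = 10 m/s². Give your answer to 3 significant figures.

x = 1.32 m

Initial energy: E₁ = mgh = (6.51)(10)(6.26) = 407.53 J
Friction removes W_f = μ_k mg d = (0.20)(6.51)(10)(8.73) = 113.7 J
Energy reaching the spring: E = 407.53 − 113.7 = 293.86 J
At max compression ½kx² = E ⇒ x = √(2E/k) = √(2 × 293.86/338) = 1.319 m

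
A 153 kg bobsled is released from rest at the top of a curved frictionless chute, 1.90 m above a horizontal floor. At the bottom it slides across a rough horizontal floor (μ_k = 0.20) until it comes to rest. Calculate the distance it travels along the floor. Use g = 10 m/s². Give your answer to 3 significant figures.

Applying the work–energy principle:
At rest all PE has been dissipated by friction: mgh = μ_k m g d
d = h/μ_k = 1.90/0.20 = 9.500 m

d = 9.50 m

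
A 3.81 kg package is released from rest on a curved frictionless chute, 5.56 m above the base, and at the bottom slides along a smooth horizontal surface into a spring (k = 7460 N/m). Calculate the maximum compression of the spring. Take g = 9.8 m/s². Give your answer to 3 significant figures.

x = 0.236 m

Gravitational PE at the top equals spring PE at max compression: mgh = ½kx²
x = √(2mgh/k) = √(2 × 3.81 × 9.8 × 5.56 / 7460) = 0.2359 m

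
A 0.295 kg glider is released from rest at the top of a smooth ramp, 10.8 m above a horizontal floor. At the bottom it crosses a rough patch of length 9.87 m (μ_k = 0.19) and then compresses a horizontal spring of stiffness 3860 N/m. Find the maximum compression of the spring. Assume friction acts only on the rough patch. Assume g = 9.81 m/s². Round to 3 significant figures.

x = 0.116 m

Initial energy: E₁ = mgh = (0.295)(9.81)(10.8) = 31.255 J
Friction removes W_f = μ_k mg d = (0.19)(0.295)(9.81)(9.87) = 5.427 J
Energy reaching the spring: E = 31.255 − 5.427 = 25.828 J
At max compression ½kx² = E ⇒ x = √(2E/k) = √(2 × 25.828/3860) = 0.1157 m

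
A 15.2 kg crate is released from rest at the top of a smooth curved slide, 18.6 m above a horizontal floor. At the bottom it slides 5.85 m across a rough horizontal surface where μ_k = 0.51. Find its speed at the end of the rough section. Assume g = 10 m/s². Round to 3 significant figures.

Energy at the top = energy at the end + work done against friction:
mgh = ½mv² + μ_k m g d
W_f = μ_k mg d = (0.51)(15.2)(10)(5.85) = 453.5 J
½mv² = mgh − W_f = 2827.2 − 453.5 = 2373.7 J
v = √(2 × 2373.7/15.2) = 17.67 m/s

v = 17.7 m/s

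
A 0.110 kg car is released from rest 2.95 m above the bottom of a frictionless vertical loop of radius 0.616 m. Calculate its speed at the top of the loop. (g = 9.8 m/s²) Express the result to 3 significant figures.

v = 5.80 m/s

Energy conservation: mgh = ½mv_top² + mg(2r)
v_top² = 2g(h − 2r) = 2(9.8)(2.95 − 1.232) = 33.67
v_top = 5.803 m/s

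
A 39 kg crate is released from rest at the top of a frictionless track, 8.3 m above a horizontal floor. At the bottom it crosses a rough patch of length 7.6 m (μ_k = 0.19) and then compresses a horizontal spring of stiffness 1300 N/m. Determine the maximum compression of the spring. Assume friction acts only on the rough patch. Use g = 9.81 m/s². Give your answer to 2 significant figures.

x = 2.0 m

Initial energy: E₁ = mgh = (39)(9.81)(8.3) = 3175.5 J
Friction removes W_f = μ_k mg d = (0.19)(39)(9.81)(7.6) = 552.5 J
Energy reaching the spring: E = 3175.5 − 552.5 = 2623.0 J
At max compression ½kx² = E ⇒ x = √(2E/k) = √(2 × 2623.0/1300) = 2.009 m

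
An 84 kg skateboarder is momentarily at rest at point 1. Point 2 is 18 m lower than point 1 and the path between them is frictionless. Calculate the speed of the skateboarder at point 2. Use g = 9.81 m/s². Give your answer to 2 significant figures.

Energy conservation between the two points: mgh = ½mv²
The mass cancels from both sides.
v = √(2gh) = √(2 × 9.81 × 18) = √353.16 = 18.79 m/s

v = 19 m/s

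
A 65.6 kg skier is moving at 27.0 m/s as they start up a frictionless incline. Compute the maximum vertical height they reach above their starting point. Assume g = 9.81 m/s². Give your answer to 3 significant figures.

h = 37.2 m

Setting KE at the bottom equal to PE gained: ½mv² = mgh
h = v²/(2g) = 27.0²/(2 × 9.81) = 37.16 m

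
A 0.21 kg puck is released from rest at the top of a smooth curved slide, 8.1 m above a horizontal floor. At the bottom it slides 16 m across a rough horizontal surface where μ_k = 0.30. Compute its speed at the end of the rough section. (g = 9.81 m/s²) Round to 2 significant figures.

v = 8.0 m/s

Energy bookkeeping (friction removes W_f = μ_k N d):
mgh = ½mv² + μ_k m g d
W_f = μ_k mg d = (0.30)(0.21)(9.81)(16) = 9.888 J
½mv² = mgh − W_f = 16.687 − 9.888 = 6.7983 J
v = √(2 × 6.7983/0.21) = 8.046 m/s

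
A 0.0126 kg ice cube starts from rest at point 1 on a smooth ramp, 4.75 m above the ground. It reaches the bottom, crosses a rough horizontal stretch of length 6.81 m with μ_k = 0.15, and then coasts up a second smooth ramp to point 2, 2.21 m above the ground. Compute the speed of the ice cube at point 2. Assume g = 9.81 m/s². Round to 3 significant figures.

Energy at 1: mgh₁ = (0.0126)(9.81)(4.75) = 0.58713 J
Friction loss: W_f = μ_k mg d = 0.1263 J
At 2: ½mv² + mgh₂ = mgh₁ − W_f
½mv² = 0.58713 − 0.1263 − 0.27317 = 0.18770 J
v = √(2 × 0.18770/0.0126) = 5.458 m/s

v = 5.46 m/s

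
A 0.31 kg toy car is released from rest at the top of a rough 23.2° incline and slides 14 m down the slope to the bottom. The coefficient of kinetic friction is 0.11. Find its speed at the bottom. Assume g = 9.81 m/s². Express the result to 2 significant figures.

Energy: mgh = ½mv² + W_f, with h = L sinθ and W_f = μ_k (mg cosθ) L
mgh = mgL sinθ = (0.31)(9.81)(14)sin23.2° = 16.772 J
W_f = μ_k mg cosθ · L = (0.11)(0.31)(9.81)cos23.2°·14 = 4.305 J
½mv² = 16.772 − 4.305 = 12.468 J
v = √(2 × 12.468/0.31) = 8.969 m/s

v = 9.0 m/s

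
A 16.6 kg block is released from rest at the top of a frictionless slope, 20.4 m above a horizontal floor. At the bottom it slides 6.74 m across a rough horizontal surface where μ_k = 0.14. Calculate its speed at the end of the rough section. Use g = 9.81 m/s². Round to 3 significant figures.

v = 19.5 m/s

Applying the work–energy principle:
mgh = ½mv² + μ_k m g d
W_f = μ_k mg d = (0.14)(16.6)(9.81)(6.74) = 153.7 J
½mv² = mgh − W_f = 3322.1 − 153.7 = 3168.4 J
v = √(2 × 3168.4/16.6) = 19.54 m/s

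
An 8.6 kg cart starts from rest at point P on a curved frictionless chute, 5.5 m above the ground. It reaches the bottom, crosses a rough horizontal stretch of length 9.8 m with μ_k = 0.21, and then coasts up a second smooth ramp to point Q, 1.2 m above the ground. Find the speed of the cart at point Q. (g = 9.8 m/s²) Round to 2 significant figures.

v = 6.6 m/s

Energy at P: mgh₁ = (8.6)(9.8)(5.5) = 463.54 J
Friction loss: W_f = μ_k mg d = 173.4 J
At Q: ½mv² + mgh₂ = mgh₁ − W_f
½mv² = 463.54 − 173.4 − 101.14 = 188.96 J
v = √(2 × 188.96/8.6) = 6.629 m/s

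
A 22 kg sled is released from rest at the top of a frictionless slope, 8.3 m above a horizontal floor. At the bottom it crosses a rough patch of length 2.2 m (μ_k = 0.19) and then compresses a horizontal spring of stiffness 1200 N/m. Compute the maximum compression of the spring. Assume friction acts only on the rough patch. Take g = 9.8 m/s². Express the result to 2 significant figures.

x = 1.7 m

Initial energy: E₁ = mgh = (22)(9.8)(8.3) = 1789.5 J
Friction removes W_f = μ_k mg d = (0.19)(22)(9.8)(2.2) = 90.12 J
Energy reaching the spring: E = 1789.5 − 90.12 = 1699.4 J
At max compression ½kx² = E ⇒ x = √(2E/k) = √(2 × 1699.4/1200) = 1.683 m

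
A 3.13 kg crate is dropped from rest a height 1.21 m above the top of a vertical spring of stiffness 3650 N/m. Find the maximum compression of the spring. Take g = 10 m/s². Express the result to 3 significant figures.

x = 0.153 m

Measuring PE from the top of the relaxed spring, at max compression the crate has dropped H + x with zero KE, so:
mg(H + x) = ½kx²
½(3650)x² − (3.13)(10)x − (3.13)(10)(1.21) = 0
1825x² − 31.30x − 37.87 = 0
x = [31.30 + √(979.7 + 276473)]/(2 × 1825) = 0.1529 m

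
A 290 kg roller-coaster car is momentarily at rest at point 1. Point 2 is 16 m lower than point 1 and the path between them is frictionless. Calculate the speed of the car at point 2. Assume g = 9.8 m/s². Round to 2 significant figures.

Energy conservation between the two points: mgh = ½mv²
The mass cancels from both sides.
v = √(2gh) = √(2 × 9.8 × 16) = √313.60 = 17.71 m/s

v = 18 m/s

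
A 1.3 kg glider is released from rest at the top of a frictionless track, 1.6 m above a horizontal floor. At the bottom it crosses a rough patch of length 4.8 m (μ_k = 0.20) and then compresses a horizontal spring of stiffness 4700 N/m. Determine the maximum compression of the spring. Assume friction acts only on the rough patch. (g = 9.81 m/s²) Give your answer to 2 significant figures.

x = 0.059 m

Initial energy: E₁ = mgh = (1.3)(9.81)(1.6) = 20.405 J
Friction removes W_f = μ_k mg d = (0.20)(1.3)(9.81)(4.8) = 12.24 J
Energy reaching the spring: E = 20.405 − 12.24 = 8.1619 J
At max compression ½kx² = E ⇒ x = √(2E/k) = √(2 × 8.1619/4700) = 0.05893 m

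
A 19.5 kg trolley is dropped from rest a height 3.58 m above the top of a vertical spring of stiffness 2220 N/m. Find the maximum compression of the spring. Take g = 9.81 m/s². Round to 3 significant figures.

Measuring PE from the top of the relaxed spring, at max compression the trolley has dropped H + x with zero KE, so:
mg(H + x) = ½kx²
½(2220)x² − (19.5)(9.81)x − (19.5)(9.81)(3.58) = 0
1110x² − 191.3x − 684.8 = 0
x = [191.3 + √(36594 + 3.0407e+06)]/(2 × 1110) = 0.8764 m

x = 0.876 m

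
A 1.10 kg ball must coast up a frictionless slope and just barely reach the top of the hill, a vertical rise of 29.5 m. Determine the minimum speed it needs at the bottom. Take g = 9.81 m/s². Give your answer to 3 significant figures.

v = 24.1 m/s

At the top it is momentarily at rest, so all KE converts to PE: ½mv² = mgh
v = √(2gh) = √(2 × 9.81 × 29.5) = 24.06 m/s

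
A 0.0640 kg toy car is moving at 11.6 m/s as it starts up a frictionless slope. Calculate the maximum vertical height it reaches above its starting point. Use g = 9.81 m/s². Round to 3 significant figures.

h = 6.86 m

By energy conservation, ½mv² = mgh
h = v²/(2g) = 11.6²/(2 × 9.81) = 6.858 m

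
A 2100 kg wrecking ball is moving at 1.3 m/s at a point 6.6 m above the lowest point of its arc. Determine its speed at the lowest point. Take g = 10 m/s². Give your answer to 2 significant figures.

v = 12 m/s

Energy conservation between the two points: ½mv₀² + mgh = ½mv²
v² = v₀² + 2gh = (1.3)² + 2(10)(6.6) = 133.69
v = √133.69 = 11.56 m/s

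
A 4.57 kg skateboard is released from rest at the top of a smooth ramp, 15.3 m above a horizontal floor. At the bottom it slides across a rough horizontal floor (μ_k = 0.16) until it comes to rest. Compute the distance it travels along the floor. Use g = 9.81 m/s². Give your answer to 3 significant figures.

d = 95.6 m

Energy at the top = energy at the end + work done against friction:
At rest all PE has been dissipated by friction: mgh = μ_k m g d
d = h/μ_k = 15.3/0.16 = 95.62 m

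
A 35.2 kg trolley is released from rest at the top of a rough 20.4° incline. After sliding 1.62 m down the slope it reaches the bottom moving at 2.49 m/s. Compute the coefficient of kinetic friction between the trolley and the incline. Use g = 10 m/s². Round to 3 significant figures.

μ_k = 0.168

Energy balance down the incline: mg L sinθ − ½mv² = μ_k (mg cosθ) L
mgL sinθ = 198.77 J; ½mv² = 109.12 J
W_f = 198.77 − 109.12 = 89.65 J
μ_k = W_f/(mg cosθ · L) = 89.65/(329.9 × 1.62) = 0.1677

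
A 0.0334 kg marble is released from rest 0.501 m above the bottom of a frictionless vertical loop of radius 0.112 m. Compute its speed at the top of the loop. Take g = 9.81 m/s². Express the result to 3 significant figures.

v = 2.33 m/s

Energy conservation: mgh = ½mv_top² + mg(2r)
v_top² = 2g(h − 2r) = 2(9.81)(0.501 − 0.2240) = 5.435
v_top = 2.331 m/s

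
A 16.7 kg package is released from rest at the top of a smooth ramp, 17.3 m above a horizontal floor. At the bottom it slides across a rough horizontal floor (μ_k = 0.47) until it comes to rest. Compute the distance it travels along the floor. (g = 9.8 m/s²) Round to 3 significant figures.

d = 36.8 m

Energy bookkeeping (friction removes W_f = μ_k N d):
At rest all PE has been dissipated by friction: mgh = μ_k m g d
d = h/μ_k = 17.3/0.47 = 36.81 m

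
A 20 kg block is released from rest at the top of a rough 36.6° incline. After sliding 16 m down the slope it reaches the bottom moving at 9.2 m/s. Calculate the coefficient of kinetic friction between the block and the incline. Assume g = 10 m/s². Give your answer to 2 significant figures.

mgh = ½mv² + μ_k (mg cosθ) L, with h = L sinθ
mgL sinθ = 1907.9 J; ½mv² = 846.40 J
W_f = 1907.9 − 846.40 = 1062 J
μ_k = W_f/(mg cosθ · L) = 1062/(160.6 × 16) = 0.4132

μ_k = 0.41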